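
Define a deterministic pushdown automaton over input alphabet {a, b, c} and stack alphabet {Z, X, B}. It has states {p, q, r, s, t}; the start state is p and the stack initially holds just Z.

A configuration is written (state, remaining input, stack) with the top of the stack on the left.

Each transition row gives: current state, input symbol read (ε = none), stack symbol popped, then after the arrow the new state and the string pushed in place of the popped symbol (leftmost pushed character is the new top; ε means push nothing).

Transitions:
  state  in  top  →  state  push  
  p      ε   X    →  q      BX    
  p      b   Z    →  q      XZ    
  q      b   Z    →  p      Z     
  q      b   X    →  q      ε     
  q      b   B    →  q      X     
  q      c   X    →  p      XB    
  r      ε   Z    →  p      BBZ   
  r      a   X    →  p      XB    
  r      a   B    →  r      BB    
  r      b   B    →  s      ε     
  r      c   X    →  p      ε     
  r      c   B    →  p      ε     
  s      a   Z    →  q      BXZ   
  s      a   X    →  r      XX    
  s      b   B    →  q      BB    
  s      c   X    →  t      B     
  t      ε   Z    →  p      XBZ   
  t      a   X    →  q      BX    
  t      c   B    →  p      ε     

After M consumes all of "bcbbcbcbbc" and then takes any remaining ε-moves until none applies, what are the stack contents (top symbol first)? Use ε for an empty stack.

BXBBXBBZ

(p, bcbbcbcbbc, Z)
  read b, top Z: go to q, push XZ → (q, cbbcbcbbc, XZ)
  read c, top X: go to p, push XB → (p, bbcbcbbc, XBZ)
  ε-move, top X: go to q, push BX → (q, bbcbcbbc, BXBZ)
  read b, top B: go to q, push X → (q, bcbcbbc, XXBZ)
  read b, top X: go to q, push ε → (q, cbcbbc, XBZ)
  read c, top X: go to p, push XB → (p, bcbbc, XBBZ)
  ε-move, top X: go to q, push BX → (q, bcbbc, BXBBZ)
  read b, top B: go to q, push X → (q, cbbc, XXBBZ)
  read c, top X: go to p, push XB → (p, bbc, XBXBBZ)
  ε-move, top X: go to q, push BX → (q, bbc, BXBXBBZ)
  read b, top B: go to q, push X → (q, bc, XXBXBBZ)
  read b, top X: go to q, push ε → (q, c, XBXBBZ)
  read c, top X: go to p, push XB → (p, ε, XBBXBBZ)
  ε-move, top X: go to q, push BX → (q, ε, BXBBXBBZ)
All input consumed in state q with stack BXBBXBBZ.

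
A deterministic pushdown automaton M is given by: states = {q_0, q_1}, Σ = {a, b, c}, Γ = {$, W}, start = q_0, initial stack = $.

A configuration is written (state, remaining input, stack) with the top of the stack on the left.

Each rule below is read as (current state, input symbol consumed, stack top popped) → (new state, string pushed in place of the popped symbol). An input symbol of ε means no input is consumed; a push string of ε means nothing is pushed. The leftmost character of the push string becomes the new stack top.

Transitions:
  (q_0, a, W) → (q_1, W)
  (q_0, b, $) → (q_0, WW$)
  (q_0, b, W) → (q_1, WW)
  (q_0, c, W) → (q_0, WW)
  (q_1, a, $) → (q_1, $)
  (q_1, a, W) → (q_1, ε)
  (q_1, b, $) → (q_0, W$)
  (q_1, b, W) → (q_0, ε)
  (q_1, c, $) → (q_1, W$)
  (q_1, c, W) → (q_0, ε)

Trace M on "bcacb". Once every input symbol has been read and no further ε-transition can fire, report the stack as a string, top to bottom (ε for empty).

WWW$

(q_0, bcacb, $)
  read b, top $: go to q_0, push WW$ → (q_0, cacb, WW$)
  read c, top W: go to q_0, push WW → (q_0, acb, WWW$)
  read a, top W: go to q_1, push W → (q_1, cb, WWW$)
  read c, top W: go to q_0, push ε → (q_0, b, WW$)
  read b, top W: go to q_1, push WW → (q_1, ε, WWW$)
All input consumed in state q_1 with stack WWW$.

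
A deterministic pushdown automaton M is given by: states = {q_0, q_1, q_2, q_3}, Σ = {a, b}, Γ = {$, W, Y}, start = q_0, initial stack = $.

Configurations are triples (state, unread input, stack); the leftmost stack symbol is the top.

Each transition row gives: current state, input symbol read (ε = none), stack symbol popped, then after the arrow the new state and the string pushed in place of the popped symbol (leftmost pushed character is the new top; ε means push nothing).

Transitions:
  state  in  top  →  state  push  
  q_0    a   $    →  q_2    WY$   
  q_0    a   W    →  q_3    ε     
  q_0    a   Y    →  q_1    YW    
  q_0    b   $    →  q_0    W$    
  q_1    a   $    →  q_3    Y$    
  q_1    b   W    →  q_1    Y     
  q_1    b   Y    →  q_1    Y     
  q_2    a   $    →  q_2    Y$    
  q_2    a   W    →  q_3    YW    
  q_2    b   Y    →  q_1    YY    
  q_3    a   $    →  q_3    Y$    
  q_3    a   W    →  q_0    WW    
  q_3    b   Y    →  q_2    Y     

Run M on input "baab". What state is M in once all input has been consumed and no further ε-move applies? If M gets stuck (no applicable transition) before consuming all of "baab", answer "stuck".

q_2

(q_0, baab, $)
  read b, top $: go to q_0, push W$ → (q_0, aab, W$)
  read a, top W: go to q_3, push ε → (q_3, ab, $)
  read a, top $: go to q_3, push Y$ → (q_3, b, Y$)
  read b, top Y: go to q_2, push Y → (q_2, ε, Y$)
All input consumed; M is in state q_2.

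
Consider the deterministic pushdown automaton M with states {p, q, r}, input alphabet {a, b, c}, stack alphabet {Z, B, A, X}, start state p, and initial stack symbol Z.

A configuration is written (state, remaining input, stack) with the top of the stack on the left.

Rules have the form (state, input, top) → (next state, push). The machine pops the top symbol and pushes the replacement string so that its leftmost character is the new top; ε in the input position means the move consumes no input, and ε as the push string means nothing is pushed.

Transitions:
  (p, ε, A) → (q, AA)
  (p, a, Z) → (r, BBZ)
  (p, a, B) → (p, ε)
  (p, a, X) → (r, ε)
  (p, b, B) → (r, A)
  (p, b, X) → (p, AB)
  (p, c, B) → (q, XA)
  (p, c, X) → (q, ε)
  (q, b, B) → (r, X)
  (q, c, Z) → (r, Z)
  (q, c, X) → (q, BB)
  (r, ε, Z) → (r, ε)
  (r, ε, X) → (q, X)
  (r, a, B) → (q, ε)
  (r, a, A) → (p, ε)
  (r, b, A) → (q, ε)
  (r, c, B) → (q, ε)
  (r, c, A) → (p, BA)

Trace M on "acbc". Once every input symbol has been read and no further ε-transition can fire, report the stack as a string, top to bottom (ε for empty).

(p, acbc, Z) ⊢ (r, cbc, BBZ) ⊢ (q, bc, BZ) ⊢ (r, c, XZ) ⊢ (q, c, XZ) ⊢ (q, ε, BBZ)
All input consumed in state q with stack BBZ.

BBZ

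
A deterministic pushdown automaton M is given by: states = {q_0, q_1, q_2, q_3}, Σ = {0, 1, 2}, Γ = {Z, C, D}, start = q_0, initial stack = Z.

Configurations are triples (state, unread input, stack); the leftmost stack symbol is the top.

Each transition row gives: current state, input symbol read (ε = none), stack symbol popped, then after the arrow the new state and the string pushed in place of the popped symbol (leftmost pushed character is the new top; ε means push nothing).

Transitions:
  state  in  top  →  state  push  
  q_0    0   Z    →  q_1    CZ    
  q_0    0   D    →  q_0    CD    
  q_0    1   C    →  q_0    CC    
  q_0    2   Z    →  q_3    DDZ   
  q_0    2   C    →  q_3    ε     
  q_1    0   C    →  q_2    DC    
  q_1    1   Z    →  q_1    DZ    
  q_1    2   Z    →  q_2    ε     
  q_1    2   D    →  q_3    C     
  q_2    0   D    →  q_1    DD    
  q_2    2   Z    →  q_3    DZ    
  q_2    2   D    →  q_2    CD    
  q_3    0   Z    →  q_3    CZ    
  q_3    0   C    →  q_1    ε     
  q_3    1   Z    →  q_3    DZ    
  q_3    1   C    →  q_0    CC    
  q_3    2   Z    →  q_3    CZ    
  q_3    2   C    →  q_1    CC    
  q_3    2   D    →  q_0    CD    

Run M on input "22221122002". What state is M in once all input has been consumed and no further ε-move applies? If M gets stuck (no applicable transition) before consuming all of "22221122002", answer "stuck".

q_3

(q_0, 22221122002, Z)
  read 2, top Z: go to q_3, push DDZ → (q_3, 2221122002, DDZ)
  read 2, top D: go to q_0, push CD → (q_0, 221122002, CDDZ)
  read 2, top C: go to q_3, push ε → (q_3, 21122002, DDZ)
  read 2, top D: go to q_0, push CD → (q_0, 1122002, CDDZ)
  read 1, top C: go to q_0, push CC → (q_0, 122002, CCDDZ)
  read 1, top C: go to q_0, push CC → (q_0, 22002, CCCDDZ)
  read 2, top C: go to q_3, push ε → (q_3, 2002, CCDDZ)
  read 2, top C: go to q_1, push CC → (q_1, 002, CCCDDZ)
  read 0, top C: go to q_2, push DC → (q_2, 02, DCCCDDZ)
  read 0, top D: go to q_1, push DD → (q_1, 2, DDCCCDDZ)
  read 2, top D: go to q_3, push C → (q_3, ε, CDCCCDDZ)
All input consumed; M is in state q_3.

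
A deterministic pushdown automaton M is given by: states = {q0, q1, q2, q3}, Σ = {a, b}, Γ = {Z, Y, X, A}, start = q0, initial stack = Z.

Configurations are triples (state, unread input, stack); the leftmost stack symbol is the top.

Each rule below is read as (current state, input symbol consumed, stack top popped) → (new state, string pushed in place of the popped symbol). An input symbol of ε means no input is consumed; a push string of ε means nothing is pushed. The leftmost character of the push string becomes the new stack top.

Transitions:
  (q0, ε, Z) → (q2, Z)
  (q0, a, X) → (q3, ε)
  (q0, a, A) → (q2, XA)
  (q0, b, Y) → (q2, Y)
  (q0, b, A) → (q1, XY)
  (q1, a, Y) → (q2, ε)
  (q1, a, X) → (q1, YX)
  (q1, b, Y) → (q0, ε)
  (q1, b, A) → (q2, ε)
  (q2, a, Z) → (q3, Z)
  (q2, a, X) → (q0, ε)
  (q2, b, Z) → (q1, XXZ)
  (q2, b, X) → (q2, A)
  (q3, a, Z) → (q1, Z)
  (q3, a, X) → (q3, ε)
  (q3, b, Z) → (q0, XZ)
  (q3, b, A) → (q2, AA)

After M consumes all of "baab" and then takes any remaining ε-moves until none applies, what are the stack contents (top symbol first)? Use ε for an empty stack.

(q0, baab, Z) ⊢ (q2, baab, Z) ⊢ (q1, aab, XXZ) ⊢ (q1, ab, YXXZ) ⊢ (q2, b, XXZ) ⊢ (q2, ε, AXZ)
All input consumed in state q2 with stack AXZ.

AXZ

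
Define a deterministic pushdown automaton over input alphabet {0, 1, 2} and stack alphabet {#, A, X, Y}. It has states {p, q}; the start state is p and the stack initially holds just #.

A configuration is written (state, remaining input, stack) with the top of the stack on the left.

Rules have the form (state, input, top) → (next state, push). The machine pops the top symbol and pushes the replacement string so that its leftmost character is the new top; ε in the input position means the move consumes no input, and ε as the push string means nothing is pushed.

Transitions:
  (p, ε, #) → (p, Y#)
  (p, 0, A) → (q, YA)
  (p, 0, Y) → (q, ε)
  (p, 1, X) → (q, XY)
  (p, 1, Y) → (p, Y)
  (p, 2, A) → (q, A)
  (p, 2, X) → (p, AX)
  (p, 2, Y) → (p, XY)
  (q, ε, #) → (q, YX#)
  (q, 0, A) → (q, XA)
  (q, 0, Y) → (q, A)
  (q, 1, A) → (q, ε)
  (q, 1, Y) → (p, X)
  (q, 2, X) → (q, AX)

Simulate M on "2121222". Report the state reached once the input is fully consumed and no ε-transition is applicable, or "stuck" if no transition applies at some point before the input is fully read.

stuck

(p, 2121222, #)
  ε-move, top #: go to p, push Y# → (p, 2121222, Y#)
  read 2, top Y: go to p, push XY → (p, 121222, XY#)
  read 1, top X: go to q, push XY → (q, 21222, XYY#)
  read 2, top X: go to q, push AX → (q, 1222, AXYY#)
  read 1, top A: go to q, push ε → (q, 222, XYY#)
  read 2, top X: go to q, push AX → (q, 22, AXYY#)
No transition for (q, 2, top A); M blocks with input 22 remaining.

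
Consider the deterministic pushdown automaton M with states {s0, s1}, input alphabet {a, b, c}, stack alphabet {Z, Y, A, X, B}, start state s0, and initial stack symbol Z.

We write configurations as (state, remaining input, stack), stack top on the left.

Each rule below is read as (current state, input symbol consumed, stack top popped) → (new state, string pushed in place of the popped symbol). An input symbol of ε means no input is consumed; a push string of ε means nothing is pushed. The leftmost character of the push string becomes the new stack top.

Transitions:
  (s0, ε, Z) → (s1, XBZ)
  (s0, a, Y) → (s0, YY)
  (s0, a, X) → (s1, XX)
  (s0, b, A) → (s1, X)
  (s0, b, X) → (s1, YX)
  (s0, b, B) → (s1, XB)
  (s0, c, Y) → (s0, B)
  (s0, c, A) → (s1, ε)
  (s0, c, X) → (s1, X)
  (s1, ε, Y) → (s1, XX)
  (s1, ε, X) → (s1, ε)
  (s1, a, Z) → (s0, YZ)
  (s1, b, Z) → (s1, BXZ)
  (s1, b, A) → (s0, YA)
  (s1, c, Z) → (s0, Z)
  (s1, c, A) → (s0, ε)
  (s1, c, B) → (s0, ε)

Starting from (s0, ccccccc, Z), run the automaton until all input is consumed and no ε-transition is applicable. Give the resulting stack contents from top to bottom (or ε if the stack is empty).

(s0, ccccccc, Z)
  ε-move, top Z: go to s1, push XBZ → (s1, ccccccc, XBZ)
  ε-move, top X: go to s1, push ε → (s1, ccccccc, BZ)
  read c, top B: go to s0, push ε → (s0, cccccc, Z)
  ε-move, top Z: go to s1, push XBZ → (s1, cccccc, XBZ)
  ε-move, top X: go to s1, push ε → (s1, cccccc, BZ)
  read c, top B: go to s0, push ε → (s0, ccccc, Z)
  ε-move, top Z: go to s1, push XBZ → (s1, ccccc, XBZ)
  ε-move, top X: go to s1, push ε → (s1, ccccc, BZ)
  read c, top B: go to s0, push ε → (s0, cccc, Z)
  ε-move, top Z: go to s1, push XBZ → (s1, cccc, XBZ)
  ε-move, top X: go to s1, push ε → (s1, cccc, BZ)
  read c, top B: go to s0, push ε → (s0, ccc, Z)
  ε-move, top Z: go to s1, push XBZ → (s1, ccc, XBZ)
  ε-move, top X: go to s1, push ε → (s1, ccc, BZ)
  read c, top B: go to s0, push ε → (s0, cc, Z)
  ε-move, top Z: go to s1, push XBZ → (s1, cc, XBZ)
  ε-move, top X: go to s1, push ε → (s1, cc, BZ)
  read c, top B: go to s0, push ε → (s0, c, Z)
  ε-move, top Z: go to s1, push XBZ → (s1, c, XBZ)
  ε-move, top X: go to s1, push ε → (s1, c, BZ)
  read c, top B: go to s0, push ε → (s0, ε, Z)
  ε-move, top Z: go to s1, push XBZ → (s1, ε, XBZ)
  ε-move, top X: go to s1, push ε → (s1, ε, BZ)
All input consumed in state s1 with stack BZ.

BZ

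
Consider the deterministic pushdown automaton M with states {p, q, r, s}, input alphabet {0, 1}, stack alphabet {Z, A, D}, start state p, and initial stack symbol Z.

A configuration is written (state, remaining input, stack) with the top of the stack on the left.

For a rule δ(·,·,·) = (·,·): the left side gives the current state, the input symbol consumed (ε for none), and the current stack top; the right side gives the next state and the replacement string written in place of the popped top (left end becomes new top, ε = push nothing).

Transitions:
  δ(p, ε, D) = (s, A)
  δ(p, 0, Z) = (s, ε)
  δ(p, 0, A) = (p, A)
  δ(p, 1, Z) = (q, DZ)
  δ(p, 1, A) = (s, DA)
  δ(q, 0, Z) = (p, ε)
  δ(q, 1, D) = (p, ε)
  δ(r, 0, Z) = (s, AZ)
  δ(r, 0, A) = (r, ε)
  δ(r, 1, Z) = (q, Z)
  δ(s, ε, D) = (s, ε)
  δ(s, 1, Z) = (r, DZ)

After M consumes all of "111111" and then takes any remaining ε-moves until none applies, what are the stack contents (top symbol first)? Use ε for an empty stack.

Z

(p, 111111, Z) ⊢ (q, 11111, DZ) ⊢ (p, 1111, Z) ⊢ (q, 111, DZ) ⊢ (p, 11, Z) ⊢ (q, 1, DZ) ⊢ (p, ε, Z)
All input consumed in state p with stack Z.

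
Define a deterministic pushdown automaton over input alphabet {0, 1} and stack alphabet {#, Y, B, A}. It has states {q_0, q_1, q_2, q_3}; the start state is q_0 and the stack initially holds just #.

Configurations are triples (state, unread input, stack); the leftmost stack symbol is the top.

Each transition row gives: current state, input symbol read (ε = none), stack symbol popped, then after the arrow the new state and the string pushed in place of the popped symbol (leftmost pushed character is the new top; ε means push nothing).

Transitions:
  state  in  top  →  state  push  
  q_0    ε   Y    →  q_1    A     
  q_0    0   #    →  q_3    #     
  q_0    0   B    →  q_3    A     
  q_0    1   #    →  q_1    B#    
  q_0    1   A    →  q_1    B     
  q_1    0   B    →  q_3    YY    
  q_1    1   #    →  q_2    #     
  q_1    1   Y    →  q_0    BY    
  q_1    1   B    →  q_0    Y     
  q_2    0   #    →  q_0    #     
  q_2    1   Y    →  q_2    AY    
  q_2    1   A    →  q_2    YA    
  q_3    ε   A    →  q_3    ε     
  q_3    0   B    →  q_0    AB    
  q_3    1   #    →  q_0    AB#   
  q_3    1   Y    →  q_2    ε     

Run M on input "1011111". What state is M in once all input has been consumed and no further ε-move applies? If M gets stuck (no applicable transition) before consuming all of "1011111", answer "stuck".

q_2

(q_0, 1011111, #)
  read 1, top #: go to q_1, push B# → (q_1, 011111, B#)
  read 0, top B: go to q_3, push YY → (q_3, 11111, YY#)
  read 1, top Y: go to q_2, push ε → (q_2, 1111, Y#)
  read 1, top Y: go to q_2, push AY → (q_2, 111, AY#)
  read 1, top A: go to q_2, push YA → (q_2, 11, YAY#)
  read 1, top Y: go to q_2, push AY → (q_2, 1, AYAY#)
  read 1, top A: go to q_2, push YA → (q_2, ε, YAYAY#)
All input consumed; M is in state q_2.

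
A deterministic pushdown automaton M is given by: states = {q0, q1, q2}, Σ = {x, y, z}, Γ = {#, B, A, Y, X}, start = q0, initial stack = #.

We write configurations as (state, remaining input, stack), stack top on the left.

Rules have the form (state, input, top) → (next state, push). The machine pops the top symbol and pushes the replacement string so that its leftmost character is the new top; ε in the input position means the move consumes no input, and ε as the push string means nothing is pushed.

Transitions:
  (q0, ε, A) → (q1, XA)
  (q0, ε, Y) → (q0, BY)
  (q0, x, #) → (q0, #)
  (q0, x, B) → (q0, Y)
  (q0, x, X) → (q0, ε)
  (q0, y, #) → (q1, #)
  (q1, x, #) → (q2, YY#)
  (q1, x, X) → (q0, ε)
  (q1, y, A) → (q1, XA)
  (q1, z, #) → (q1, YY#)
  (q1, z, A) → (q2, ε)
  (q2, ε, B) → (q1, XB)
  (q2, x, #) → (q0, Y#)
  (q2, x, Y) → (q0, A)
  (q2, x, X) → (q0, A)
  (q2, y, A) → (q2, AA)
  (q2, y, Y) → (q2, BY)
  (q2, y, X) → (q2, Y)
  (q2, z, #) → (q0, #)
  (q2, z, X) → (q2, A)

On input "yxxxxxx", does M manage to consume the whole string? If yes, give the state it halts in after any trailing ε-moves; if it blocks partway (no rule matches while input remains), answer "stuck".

(q0, yxxxxxx, #)
  read y, top #: go to q1, push # → (q1, xxxxxx, #)
  read x, top #: go to q2, push YY# → (q2, xxxxx, YY#)
  read x, top Y: go to q0, push A → (q0, xxxx, AY#)
  ε-move, top A: go to q1, push XA → (q1, xxxx, XAY#)
  read x, top X: go to q0, push ε → (q0, xxx, AY#)
  ε-move, top A: go to q1, push XA → (q1, xxx, XAY#)
  read x, top X: go to q0, push ε → (q0, xx, AY#)
  ε-move, top A: go to q1, push XA → (q1, xx, XAY#)
  read x, top X: go to q0, push ε → (q0, x, AY#)
  ε-move, top A: go to q1, push XA → (q1, x, XAY#)
  read x, top X: go to q0, push ε → (q0, ε, AY#)
  ε-move, top A: go to q1, push XA → (q1, ε, XAY#)
All input consumed; M is in state q1.

q1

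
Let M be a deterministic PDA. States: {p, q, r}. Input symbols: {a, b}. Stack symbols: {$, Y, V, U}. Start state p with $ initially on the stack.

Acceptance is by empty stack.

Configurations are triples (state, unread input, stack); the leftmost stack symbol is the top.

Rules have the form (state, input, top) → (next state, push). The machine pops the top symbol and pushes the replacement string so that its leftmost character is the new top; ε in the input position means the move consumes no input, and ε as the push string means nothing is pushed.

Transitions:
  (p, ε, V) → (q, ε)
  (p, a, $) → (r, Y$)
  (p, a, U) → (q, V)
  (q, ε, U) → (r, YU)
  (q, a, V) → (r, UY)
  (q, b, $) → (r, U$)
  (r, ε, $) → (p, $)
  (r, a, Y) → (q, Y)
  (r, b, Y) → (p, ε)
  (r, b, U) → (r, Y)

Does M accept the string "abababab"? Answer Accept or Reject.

(p, abababab, $)
  read a, top $: go to r, push Y$ → (r, bababab, Y$)
  read b, top Y: go to p, push ε → (p, ababab, $)
  read a, top $: go to r, push Y$ → (r, babab, Y$)
  read b, top Y: go to p, push ε → (p, abab, $)
  read a, top $: go to r, push Y$ → (r, bab, Y$)
  read b, top Y: go to p, push ε → (p, ab, $)
  read a, top $: go to r, push Y$ → (r, b, Y$)
  read b, top Y: go to p, push ε → (p, ε, $)
All input consumed; stack is $, not empty, and no further ε-move applies.

Reject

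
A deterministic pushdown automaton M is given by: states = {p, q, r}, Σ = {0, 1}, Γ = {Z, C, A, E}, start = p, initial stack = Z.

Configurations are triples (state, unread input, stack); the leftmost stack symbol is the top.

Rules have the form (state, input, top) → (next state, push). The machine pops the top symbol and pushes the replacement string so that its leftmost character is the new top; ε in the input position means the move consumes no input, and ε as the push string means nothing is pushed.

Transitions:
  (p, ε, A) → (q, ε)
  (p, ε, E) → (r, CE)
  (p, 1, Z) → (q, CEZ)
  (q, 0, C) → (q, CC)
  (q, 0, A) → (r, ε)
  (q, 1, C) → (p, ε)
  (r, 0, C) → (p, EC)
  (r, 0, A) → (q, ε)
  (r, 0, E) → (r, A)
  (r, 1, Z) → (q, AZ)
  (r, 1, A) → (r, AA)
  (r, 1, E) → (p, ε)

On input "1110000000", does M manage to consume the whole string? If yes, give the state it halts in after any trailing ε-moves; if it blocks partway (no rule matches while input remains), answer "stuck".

stuck

(p, 1110000000, Z)
  read 1, top Z: go to q, push CEZ → (q, 110000000, CEZ)
  read 1, top C: go to p, push ε → (p, 10000000, EZ)
  ε-move, top E: go to r, push CE → (r, 10000000, CEZ)
No transition for (r, 1, top C); M blocks with input 10000000 remaining.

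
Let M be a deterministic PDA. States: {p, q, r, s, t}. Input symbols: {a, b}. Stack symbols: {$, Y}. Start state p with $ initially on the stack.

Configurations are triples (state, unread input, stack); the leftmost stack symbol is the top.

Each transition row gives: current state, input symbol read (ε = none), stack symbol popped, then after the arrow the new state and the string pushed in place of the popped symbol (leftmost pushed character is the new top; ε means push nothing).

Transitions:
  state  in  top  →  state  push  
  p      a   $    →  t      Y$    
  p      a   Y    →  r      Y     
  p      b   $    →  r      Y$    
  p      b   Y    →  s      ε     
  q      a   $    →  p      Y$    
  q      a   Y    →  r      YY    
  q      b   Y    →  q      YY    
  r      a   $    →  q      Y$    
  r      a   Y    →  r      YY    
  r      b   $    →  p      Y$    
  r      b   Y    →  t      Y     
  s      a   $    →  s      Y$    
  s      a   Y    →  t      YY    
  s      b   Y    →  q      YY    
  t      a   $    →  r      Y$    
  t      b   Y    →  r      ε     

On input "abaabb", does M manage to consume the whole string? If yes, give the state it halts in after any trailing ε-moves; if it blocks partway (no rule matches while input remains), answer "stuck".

(p, abaabb, $)
  read a, top $: go to t, push Y$ → (t, baabb, Y$)
  read b, top Y: go to r, push ε → (r, aabb, $)
  read a, top $: go to q, push Y$ → (q, abb, Y$)
  read a, top Y: go to r, push YY → (r, bb, YY$)
  read b, top Y: go to t, push Y → (t, b, YY$)
  read b, top Y: go to r, push ε → (r, ε, Y$)
All input consumed; M is in state r.

r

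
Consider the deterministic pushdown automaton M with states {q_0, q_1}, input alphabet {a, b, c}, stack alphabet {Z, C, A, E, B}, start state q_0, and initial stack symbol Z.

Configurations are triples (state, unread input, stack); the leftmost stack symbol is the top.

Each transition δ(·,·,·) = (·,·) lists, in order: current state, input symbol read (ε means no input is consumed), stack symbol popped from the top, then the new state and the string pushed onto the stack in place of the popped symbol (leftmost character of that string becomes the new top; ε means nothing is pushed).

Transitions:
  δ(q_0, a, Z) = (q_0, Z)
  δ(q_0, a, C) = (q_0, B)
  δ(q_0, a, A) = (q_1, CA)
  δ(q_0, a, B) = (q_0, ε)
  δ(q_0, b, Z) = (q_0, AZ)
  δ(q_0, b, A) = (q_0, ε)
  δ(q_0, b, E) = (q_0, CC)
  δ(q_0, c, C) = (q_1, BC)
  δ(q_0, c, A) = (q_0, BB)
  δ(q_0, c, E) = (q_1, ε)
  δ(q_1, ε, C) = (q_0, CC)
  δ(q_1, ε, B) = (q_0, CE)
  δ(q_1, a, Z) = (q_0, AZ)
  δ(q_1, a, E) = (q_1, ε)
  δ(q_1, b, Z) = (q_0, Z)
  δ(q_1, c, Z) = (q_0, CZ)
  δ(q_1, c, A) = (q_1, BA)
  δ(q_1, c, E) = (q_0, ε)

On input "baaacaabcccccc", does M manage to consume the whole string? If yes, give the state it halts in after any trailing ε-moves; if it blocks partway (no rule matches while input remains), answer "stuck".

(q_0, baaacaabcccccc, Z) ⊢ (q_0, aaacaabcccccc, AZ) ⊢ (q_1, aacaabcccccc, CAZ) ⊢ (q_0, aacaabcccccc, CCAZ) ⊢ (q_0, acaabcccccc, BCAZ) ⊢ (q_0, caabcccccc, CAZ) ⊢ (q_1, aabcccccc, BCAZ) ⊢ (q_0, aabcccccc, CECAZ) ⊢ (q_0, abcccccc, BECAZ) ⊢ (q_0, bcccccc, ECAZ) ⊢ (q_0, cccccc, CCCAZ) ⊢ (q_1, ccccc, BCCCAZ) ⊢ (q_0, ccccc, CECCCAZ) ⊢ (q_1, cccc, BCECCCAZ) ⊢ (q_0, cccc, CECECCCAZ) ⊢ (q_1, ccc, BCECECCCAZ) ⊢ (q_0, ccc, CECECECCCAZ) ⊢ (q_1, cc, BCECECECCCAZ) ⊢ (q_0, cc, CECECECECCCAZ) ⊢ (q_1, c, BCECECECECCCAZ) ⊢ (q_0, c, CECECECECECCCAZ) ⊢ (q_1, ε, BCECECECECECCCAZ) ⊢ (q_0, ε, CECECECECECECCCAZ)
All input consumed; M is in state q_0.

q_0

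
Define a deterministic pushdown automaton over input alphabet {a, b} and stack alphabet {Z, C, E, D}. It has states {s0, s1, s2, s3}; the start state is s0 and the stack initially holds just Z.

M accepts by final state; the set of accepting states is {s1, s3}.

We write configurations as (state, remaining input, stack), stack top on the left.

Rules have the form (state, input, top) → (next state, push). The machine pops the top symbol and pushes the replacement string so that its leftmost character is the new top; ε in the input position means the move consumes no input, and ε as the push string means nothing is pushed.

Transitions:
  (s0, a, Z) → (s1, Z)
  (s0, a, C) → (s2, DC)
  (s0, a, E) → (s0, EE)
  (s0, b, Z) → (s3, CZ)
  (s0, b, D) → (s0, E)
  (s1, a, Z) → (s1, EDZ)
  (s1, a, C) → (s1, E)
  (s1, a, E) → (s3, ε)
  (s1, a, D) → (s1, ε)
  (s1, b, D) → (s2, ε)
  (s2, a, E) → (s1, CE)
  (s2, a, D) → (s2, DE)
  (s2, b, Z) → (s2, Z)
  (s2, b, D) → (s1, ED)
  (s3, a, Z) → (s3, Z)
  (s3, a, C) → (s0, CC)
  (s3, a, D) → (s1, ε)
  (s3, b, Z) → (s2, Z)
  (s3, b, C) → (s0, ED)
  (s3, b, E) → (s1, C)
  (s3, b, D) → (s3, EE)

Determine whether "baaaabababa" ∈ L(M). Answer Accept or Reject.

(s0, baaaabababa, Z) ⊢ (s3, aaaabababa, CZ) ⊢ (s0, aaabababa, CCZ) ⊢ (s2, aabababa, DCCZ) ⊢ (s2, abababa, DECCZ) ⊢ (s2, bababa, DEECCZ) ⊢ (s1, ababa, EDEECCZ) ⊢ (s3, baba, DEECCZ) ⊢ (s3, aba, EEEECCZ)
No transition applies at (s3, aba, EEEECCZ); input not fully consumed.

Reject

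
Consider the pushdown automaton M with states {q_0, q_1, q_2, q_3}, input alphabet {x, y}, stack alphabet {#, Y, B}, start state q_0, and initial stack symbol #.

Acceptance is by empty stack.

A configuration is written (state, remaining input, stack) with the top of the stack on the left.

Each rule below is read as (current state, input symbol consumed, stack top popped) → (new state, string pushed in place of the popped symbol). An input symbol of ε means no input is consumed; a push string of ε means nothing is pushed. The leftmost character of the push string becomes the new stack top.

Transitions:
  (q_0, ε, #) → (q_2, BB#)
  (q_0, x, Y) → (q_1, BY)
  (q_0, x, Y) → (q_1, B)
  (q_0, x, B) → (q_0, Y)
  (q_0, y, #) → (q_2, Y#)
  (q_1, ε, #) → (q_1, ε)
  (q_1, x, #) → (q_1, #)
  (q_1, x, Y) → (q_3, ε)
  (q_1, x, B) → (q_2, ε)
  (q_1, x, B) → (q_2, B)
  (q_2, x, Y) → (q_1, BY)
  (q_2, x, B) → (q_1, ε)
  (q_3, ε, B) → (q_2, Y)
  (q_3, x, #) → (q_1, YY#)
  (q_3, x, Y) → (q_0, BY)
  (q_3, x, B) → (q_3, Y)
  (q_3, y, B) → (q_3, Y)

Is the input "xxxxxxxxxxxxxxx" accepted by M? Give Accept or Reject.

Accept

One accepting computation: (q_0, xxxxxxxxxxxxxxx, #) ⊢ (q_2, xxxxxxxxxxxxxxx, BB#) ⊢ (q_1, xxxxxxxxxxxxxx, B#) ⊢ (q_2, xxxxxxxxxxxxx, B#) ⊢ (q_1, xxxxxxxxxxxx, #) ⊢ (q_1, xxxxxxxxxxx, #) ⊢ (q_1, xxxxxxxxxx, #) ⊢ (q_1, xxxxxxxxx, #) ⊢ (q_1, xxxxxxxx, #) ⊢ (q_1, xxxxxxx, #) ⊢ (q_1, xxxxxx, #) ⊢ (q_1, xxxxx, #) ⊢ (q_1, xxxx, #) ⊢ (q_1, xxx, #) ⊢ (q_1, xx, #) ⊢ (q_1, x, #) ⊢ (q_1, ε, #) ⊢ (q_1, ε, ε)
All input consumed and the stack is empty.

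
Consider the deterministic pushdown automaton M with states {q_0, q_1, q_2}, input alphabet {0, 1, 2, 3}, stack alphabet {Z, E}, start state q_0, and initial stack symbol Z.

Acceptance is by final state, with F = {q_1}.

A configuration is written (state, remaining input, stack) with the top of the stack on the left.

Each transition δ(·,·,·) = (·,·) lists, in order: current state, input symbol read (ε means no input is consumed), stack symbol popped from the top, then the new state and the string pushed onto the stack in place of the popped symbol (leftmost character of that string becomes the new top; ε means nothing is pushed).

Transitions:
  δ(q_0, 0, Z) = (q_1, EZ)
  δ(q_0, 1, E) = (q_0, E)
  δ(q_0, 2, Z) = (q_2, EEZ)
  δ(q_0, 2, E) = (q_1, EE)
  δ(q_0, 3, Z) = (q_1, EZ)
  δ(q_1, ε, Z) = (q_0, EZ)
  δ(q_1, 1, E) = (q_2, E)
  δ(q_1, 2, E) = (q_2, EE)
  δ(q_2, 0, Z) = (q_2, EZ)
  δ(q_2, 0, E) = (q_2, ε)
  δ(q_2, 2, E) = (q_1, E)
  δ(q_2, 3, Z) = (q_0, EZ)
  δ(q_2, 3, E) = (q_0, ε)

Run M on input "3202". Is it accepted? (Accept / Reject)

Accept

(q_0, 3202, Z)
  read 3, top Z: go to q_1, push EZ → (q_1, 202, EZ)
  read 2, top E: go to q_2, push EE → (q_2, 02, EEZ)
  read 0, top E: go to q_2, push ε → (q_2, 2, EZ)
  read 2, top E: go to q_1, push E → (q_1, ε, EZ)
All input consumed; state q_1 ∈ F.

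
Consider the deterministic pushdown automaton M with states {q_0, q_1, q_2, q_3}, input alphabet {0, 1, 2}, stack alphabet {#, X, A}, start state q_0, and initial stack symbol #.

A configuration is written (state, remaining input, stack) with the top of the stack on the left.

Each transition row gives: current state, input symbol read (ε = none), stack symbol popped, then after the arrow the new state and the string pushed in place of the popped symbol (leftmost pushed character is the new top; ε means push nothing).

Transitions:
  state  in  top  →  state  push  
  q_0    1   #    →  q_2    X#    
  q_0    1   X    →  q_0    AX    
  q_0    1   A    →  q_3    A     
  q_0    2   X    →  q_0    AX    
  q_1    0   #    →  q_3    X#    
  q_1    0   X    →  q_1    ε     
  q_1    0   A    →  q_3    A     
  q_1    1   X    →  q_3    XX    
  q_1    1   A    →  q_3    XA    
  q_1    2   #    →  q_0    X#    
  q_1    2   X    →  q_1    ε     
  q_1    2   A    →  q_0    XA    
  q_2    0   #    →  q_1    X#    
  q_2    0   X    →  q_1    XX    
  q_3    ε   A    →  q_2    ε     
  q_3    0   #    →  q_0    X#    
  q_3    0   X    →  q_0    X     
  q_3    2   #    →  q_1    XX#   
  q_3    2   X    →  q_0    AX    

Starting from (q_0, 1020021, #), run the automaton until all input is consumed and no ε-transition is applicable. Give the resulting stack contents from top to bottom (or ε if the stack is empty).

X#

(q_0, 1020021, #)
  read 1, top #: go to q_2, push X# → (q_2, 020021, X#)
  read 0, top X: go to q_1, push XX → (q_1, 20021, XX#)
  read 2, top X: go to q_1, push ε → (q_1, 0021, X#)
  read 0, top X: go to q_1, push ε → (q_1, 021, #)
  read 0, top #: go to q_3, push X# → (q_3, 21, X#)
  read 2, top X: go to q_0, push AX → (q_0, 1, AX#)
  read 1, top A: go to q_3, push A → (q_3, ε, AX#)
  ε-move, top A: go to q_2, push ε → (q_2, ε, X#)
All input consumed in state q_2 with stack X#.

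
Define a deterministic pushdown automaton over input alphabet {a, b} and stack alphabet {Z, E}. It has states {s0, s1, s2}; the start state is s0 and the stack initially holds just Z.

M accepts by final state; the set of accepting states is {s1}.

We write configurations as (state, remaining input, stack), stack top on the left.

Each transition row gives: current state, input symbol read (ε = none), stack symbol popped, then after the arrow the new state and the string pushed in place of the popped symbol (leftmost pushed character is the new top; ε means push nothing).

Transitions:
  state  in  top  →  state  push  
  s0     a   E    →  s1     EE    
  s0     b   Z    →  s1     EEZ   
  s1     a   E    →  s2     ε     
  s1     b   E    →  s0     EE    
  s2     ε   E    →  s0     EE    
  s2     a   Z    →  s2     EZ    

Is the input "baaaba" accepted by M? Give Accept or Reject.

(s0, baaaba, Z)
  read b, top Z: go to s1, push EEZ → (s1, aaaba, EEZ)
  read a, top E: go to s2, push ε → (s2, aaba, EZ)
  ε-move, top E: go to s0, push EE → (s0, aaba, EEZ)
  read a, top E: go to s1, push EE → (s1, aba, EEEZ)
  read a, top E: go to s2, push ε → (s2, ba, EEZ)
  ε-move, top E: go to s0, push EE → (s0, ba, EEEZ)
No transition applies at (s0, ba, EEEZ); input not fully consumed.

Reject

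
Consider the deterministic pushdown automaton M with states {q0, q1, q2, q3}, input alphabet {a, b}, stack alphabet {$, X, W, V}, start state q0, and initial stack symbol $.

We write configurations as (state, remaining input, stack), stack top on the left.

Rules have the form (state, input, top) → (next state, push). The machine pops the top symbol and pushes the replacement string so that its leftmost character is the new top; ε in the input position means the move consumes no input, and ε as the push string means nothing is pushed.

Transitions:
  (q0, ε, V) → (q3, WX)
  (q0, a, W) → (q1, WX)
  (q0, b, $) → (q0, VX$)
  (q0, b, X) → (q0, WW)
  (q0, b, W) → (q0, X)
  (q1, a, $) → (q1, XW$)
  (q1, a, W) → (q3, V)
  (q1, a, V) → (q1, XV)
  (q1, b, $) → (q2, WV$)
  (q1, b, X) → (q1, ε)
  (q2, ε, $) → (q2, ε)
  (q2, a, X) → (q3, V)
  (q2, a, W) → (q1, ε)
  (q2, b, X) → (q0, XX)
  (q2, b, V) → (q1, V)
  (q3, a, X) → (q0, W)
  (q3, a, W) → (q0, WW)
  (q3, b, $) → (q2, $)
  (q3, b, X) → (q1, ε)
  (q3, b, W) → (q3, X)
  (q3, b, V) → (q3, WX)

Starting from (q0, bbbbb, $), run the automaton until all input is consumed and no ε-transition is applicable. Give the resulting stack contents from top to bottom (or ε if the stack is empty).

$

(q0, bbbbb, $) ⊢ (q0, bbbb, VX$) ⊢ (q3, bbbb, WXX$) ⊢ (q3, bbb, XXX$) ⊢ (q1, bb, XX$) ⊢ (q1, b, X$) ⊢ (q1, ε, $)
All input consumed in state q1 with stack $.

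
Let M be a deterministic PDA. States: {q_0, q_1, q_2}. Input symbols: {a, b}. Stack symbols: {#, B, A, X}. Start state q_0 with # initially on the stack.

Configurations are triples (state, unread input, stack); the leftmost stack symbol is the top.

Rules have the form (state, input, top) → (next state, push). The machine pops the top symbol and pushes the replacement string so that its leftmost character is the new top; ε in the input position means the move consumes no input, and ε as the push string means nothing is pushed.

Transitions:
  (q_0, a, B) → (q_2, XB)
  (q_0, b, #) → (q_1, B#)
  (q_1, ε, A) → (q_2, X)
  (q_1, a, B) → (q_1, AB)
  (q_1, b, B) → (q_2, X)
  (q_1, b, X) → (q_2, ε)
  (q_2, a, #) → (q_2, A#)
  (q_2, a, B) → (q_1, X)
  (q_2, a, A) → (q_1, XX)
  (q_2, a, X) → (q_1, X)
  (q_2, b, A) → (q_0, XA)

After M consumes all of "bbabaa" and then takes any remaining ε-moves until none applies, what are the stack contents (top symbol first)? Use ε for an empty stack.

XX#

(q_0, bbabaa, #)
  read b, top #: go to q_1, push B# → (q_1, babaa, B#)
  read b, top B: go to q_2, push X → (q_2, abaa, X#)
  read a, top X: go to q_1, push X → (q_1, baa, X#)
  read b, top X: go to q_2, push ε → (q_2, aa, #)
  read a, top #: go to q_2, push A# → (q_2, a, A#)
  read a, top A: go to q_1, push XX → (q_1, ε, XX#)
All input consumed in state q_1 with stack XX#.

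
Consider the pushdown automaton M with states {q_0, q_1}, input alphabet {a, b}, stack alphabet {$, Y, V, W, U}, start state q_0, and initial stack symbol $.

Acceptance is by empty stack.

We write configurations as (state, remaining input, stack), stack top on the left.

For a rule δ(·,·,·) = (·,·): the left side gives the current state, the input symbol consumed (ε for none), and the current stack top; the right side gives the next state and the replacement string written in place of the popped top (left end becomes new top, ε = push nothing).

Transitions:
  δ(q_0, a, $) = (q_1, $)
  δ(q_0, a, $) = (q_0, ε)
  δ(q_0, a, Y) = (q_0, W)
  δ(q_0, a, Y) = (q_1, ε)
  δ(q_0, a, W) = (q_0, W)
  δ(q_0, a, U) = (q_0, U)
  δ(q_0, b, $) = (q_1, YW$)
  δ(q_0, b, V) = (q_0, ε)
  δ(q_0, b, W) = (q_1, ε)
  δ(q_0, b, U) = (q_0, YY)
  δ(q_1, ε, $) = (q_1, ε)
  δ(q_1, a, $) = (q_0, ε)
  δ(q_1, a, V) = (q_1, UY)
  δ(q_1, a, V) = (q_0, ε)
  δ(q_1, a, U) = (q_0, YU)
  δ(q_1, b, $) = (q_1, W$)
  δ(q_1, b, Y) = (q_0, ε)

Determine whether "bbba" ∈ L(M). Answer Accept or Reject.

Accept

One accepting computation: (q_0, bbba, $) ⊢ (q_1, bba, YW$) ⊢ (q_0, ba, W$) ⊢ (q_1, a, $) ⊢ (q_0, ε, ε)
All input consumed and the stack is empty.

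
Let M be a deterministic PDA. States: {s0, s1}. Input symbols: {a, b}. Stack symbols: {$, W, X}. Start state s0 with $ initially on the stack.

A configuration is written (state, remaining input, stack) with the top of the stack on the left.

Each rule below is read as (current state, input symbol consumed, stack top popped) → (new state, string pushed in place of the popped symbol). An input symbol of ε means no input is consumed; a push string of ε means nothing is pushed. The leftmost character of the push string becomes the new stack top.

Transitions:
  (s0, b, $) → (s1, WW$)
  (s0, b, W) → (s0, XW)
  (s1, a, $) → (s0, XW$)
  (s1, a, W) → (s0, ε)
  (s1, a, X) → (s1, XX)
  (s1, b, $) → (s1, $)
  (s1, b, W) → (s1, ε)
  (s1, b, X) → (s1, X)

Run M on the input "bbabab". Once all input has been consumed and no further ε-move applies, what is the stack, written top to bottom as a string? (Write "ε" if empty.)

XW$

(s0, bbabab, $) ⊢ (s1, babab, WW$) ⊢ (s1, abab, W$) ⊢ (s0, bab, $) ⊢ (s1, ab, WW$) ⊢ (s0, b, W$) ⊢ (s0, ε, XW$)
All input consumed in state s0 with stack XW$.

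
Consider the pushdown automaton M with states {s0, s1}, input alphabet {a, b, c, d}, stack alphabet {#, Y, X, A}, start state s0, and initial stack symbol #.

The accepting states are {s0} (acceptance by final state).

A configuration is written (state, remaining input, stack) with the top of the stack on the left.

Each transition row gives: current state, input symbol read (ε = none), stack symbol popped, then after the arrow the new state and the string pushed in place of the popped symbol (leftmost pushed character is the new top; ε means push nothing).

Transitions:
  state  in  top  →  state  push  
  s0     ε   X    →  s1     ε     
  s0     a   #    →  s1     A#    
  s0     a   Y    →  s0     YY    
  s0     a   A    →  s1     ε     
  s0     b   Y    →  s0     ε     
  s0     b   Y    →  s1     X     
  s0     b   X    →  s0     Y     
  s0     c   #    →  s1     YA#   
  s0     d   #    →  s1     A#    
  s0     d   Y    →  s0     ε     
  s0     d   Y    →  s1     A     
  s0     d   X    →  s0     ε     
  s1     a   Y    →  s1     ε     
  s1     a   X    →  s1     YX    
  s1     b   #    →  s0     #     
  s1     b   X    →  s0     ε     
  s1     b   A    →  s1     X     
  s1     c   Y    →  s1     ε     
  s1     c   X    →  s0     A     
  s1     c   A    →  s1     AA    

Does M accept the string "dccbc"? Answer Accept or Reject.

One accepting computation: (s0, dccbc, #) ⊢ (s1, ccbc, A#) ⊢ (s1, cbc, AA#) ⊢ (s1, bc, AAA#) ⊢ (s1, c, XAA#) ⊢ (s0, ε, AAA#)
All input consumed and state s0 ∈ F.

Accept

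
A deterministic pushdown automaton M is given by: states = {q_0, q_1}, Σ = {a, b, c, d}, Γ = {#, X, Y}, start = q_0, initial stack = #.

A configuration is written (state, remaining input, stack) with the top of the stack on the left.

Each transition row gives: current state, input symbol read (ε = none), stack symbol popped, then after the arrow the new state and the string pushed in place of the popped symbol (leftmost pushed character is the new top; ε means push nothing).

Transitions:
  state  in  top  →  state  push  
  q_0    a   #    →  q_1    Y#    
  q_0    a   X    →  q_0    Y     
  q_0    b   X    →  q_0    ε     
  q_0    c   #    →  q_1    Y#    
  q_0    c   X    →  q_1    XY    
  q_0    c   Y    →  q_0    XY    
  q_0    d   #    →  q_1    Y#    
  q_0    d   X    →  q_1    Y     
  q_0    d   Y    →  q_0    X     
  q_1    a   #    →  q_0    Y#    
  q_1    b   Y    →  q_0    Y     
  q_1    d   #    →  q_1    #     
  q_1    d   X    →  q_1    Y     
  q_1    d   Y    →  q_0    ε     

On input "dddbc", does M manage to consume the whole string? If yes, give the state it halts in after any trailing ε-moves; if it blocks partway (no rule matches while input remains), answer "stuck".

(q_0, dddbc, #)
  read d, top #: go to q_1, push Y# → (q_1, ddbc, Y#)
  read d, top Y: go to q_0, push ε → (q_0, dbc, #)
  read d, top #: go to q_1, push Y# → (q_1, bc, Y#)
  read b, top Y: go to q_0, push Y → (q_0, c, Y#)
  read c, top Y: go to q_0, push XY → (q_0, ε, XY#)
All input consumed; M is in state q_0.

q_0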